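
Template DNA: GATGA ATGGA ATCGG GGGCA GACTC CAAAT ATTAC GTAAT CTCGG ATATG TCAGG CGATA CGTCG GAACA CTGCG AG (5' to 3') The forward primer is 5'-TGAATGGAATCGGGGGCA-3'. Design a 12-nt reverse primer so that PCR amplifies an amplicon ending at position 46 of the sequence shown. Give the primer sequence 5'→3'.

5'-TCCGAGATTACG-3'

The forward primer binds at positions 3–20; the product's 3' end on the top strand is position 46.
The reverse primer anneals to the top strand over positions 35–46, i.e. to CGTAATCTCGGA.
Its sequence written 5'→3' is the reverse complement: TCCGAGATTACG.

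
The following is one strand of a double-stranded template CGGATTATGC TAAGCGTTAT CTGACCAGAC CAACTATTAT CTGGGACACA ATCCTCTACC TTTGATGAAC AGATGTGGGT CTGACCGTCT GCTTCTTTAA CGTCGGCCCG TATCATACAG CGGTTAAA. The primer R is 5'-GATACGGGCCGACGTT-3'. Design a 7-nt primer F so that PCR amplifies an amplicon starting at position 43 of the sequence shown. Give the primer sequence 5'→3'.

The reverse primer's reverse complement AACGTCGGCCCGTATC matches the template at positions 99–114; the product starts at position 43.
The forward primer is identical to the top strand over positions 43–49: GGGACAC.

5'-GGGACAC-3'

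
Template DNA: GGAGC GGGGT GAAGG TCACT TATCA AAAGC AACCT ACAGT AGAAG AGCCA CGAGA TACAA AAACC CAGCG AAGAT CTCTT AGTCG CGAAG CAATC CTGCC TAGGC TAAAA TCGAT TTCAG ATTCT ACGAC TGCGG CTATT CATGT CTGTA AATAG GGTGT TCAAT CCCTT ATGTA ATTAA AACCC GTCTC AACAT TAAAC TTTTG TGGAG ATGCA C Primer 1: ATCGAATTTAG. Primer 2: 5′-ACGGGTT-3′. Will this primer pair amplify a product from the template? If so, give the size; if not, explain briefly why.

Primer 1 (ATCGAATTTAG) does not match the top strand, and its reverse complement CTAAATTCGAT does not match either.
With no annealing site for primer 1, no amplification occurs.

No product — primer 1 has no binding site in the template.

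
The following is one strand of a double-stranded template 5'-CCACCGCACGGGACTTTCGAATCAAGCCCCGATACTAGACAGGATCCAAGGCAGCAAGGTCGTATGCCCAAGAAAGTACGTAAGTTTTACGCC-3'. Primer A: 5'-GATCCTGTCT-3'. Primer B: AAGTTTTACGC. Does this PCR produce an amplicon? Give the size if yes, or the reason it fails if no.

No product — the primers' 3' ends point away from each other.

Primer A (GATCCTGTCT) has reverse complement AGACAGGATC, which matches the top strand at positions 37–46; primer A anneals to the top strand there with its 3' end pointing upstream toward position 37.
Primer B (AAGTTTTACGC) matches the top strand directly at positions 82–92; it anneals to the bottom strand with its 3' end pointing downstream toward position 92.
The 3' ends diverge (primer A extends toward position 1, primer B toward position 93), so the primers never converge on a shared product.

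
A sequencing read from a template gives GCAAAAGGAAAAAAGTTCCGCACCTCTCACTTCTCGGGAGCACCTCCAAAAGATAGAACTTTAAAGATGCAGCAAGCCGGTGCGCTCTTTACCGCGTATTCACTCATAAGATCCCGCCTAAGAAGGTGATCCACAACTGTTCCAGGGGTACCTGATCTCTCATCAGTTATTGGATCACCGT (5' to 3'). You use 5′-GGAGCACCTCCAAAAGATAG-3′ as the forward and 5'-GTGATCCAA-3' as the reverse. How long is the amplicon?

The forward primer matches the template at positions 37–56.
Reverse complement of the reverse primer: TTGGATCAC. This occurs on the top strand at positions 170–178.
The product runs from position 37 to position 178, so its length is 178 − 37 + 1 = 142 bp.

142 bp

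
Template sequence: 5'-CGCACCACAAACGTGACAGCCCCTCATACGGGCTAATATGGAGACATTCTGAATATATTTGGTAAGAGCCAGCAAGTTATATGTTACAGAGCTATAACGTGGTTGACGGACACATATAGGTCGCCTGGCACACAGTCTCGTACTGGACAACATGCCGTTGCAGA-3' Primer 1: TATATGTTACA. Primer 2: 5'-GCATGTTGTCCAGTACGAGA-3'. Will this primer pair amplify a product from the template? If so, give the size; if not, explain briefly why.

Primer 1 (TATATGTTACA) matches the top strand at positions 78–88; it acts as a forward primer.
Primer 2's reverse complement is TCTCGTACTGGACAACATGC, matching the top strand at positions 136–155; it acts as a reverse primer.
The 3' ends face each other across positions 78–155, giving a 78 bp product.

Yes — a 78 bp product.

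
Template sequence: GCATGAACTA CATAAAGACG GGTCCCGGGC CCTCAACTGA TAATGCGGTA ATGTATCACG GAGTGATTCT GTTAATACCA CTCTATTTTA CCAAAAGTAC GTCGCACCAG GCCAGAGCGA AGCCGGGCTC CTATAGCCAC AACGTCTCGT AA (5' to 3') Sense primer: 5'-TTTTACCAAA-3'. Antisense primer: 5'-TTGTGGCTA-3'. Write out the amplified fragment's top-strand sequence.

5'-TTTTACCAAAAGTACGTCGCACCAGGCCAGAGCGAAGCCGGGCTCCTATAGCCACAA-3'

The forward primer matches the template at positions 86–95.
Reverse complement of the reverse primer: TAGCCACAA. This occurs on the top strand at positions 134–142.
The product is the template from position 86 through 142 (57 bp).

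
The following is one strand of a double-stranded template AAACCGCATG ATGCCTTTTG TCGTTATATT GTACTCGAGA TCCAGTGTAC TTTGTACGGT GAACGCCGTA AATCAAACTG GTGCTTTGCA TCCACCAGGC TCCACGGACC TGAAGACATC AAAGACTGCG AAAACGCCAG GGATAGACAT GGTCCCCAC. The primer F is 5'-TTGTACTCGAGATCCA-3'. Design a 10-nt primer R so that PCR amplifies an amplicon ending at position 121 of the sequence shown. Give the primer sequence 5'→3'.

5'-TGATGTCTTC-3'

The forward primer binds at positions 29–44; the product's 3' end on the top strand is position 121.
The reverse primer anneals to the top strand over positions 112–121, i.e. to GAAGACATCA.
Its sequence written 5'→3' is the reverse complement: TGATGTCTTC.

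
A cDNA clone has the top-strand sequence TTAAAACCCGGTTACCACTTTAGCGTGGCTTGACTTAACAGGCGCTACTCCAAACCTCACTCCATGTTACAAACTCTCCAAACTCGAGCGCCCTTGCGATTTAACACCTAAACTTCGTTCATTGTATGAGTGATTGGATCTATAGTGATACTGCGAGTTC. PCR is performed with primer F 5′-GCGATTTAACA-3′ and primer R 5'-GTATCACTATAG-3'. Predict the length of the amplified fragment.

56 bp

Forward primer GCGATTTAACA is found on the top strand at positions 96–106.
The reverse primer's reverse complement is CTATAGTGATAC, which matches the template at positions 140–151.
Product length = (reverse-primer end) − (forward-primer start) + 1 = 151 − 96 + 1 = 56 bp.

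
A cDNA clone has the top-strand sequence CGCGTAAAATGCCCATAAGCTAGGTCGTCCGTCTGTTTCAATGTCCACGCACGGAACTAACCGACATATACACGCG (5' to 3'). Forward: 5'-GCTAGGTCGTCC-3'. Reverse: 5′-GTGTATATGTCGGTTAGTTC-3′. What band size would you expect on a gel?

55 bp

The forward primer matches the template at positions 19–30.
The reverse primer's reverse complement is GAACTAACCGACATATACAC, which matches the template at positions 54–73.
Amplicon spans positions 19–73: 55 bp.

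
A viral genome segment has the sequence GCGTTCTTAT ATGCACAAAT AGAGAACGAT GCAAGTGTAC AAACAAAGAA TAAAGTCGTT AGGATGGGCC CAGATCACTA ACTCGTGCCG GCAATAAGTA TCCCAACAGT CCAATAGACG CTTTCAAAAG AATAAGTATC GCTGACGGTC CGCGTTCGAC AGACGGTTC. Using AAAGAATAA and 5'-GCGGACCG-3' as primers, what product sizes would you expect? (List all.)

The forward primer AAAGAATAA matches the top strand at positions 45–53, 127–135.
The reverse primer's reverse complement is CGGTCCGC, matching at positions 146–153.
Each forward site pairs with the reverse site to give a product ending at position 153: sizes 109, 27 bp.

109 bp, 27 bp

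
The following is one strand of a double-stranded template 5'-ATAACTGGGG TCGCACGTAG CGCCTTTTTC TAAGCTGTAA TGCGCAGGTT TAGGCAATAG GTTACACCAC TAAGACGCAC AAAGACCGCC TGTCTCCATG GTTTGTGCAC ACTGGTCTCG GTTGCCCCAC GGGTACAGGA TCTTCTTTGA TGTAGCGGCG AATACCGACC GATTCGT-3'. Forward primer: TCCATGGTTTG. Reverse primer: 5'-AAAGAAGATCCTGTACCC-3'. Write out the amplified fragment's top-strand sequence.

5'-TCCATGGTTTGTGCACACTGGTCTCGGTTGCCCCACGGGTACAGGATCTTCTTT-3'

Scanning the template, TCCATGGTTTG occurs at positions 95–105; this primer anneals to the bottom strand there with its 3' end pointing downstream.
Taking the reverse complement of AAAGAAGATCCTGTACCC gives GGGTACAGGATCTTCTTT, found at positions 131–148 on the template; the primer anneals here to the top strand with its 3' end pointing upstream.
The product is the template from position 95 through 148 (54 bp).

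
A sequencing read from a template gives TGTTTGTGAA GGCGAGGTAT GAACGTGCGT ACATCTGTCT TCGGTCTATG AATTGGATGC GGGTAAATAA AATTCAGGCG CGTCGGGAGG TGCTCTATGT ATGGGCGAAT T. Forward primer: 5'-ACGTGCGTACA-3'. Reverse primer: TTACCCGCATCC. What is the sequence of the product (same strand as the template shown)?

5'-ACGTGCGTACATCTGTCTTCGGTCTATGAATTGGATGCGGGTAA-3'

The forward primer matches the template at positions 23–33.
The reverse primer's reverse complement is GGATGCGGGTAA, which matches the template at positions 55–66.
The product is the template from position 23 through 66 (44 bp).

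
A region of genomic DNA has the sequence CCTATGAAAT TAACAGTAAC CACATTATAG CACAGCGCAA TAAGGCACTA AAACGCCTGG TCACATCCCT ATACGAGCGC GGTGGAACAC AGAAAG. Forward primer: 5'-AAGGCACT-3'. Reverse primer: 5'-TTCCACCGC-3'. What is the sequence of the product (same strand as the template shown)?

5'-AAGGCACTAAAACGCCTGGTCACATCCCTATACGAGCGCGGTGGAA-3'

Scanning the template, AAGGCACT occurs at positions 42–49; this primer anneals to the bottom strand there with its 3' end pointing downstream.
Taking the reverse complement of TTCCACCGC gives GCGGTGGAA, found at positions 79–87 on the template; the primer anneals here to the top strand with its 3' end pointing upstream.
The product is the template from position 42 through 87 (46 bp).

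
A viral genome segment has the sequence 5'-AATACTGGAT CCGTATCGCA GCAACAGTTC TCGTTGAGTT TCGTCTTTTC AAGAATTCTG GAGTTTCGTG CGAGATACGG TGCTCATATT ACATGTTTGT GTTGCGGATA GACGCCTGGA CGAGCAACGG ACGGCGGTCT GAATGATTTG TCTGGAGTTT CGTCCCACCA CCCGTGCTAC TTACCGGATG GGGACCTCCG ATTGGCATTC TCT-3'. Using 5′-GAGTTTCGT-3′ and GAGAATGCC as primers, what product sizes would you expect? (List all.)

The forward primer GAGTTTCGT matches the top strand at positions 36–44, 61–69, 155–163.
The reverse primer's reverse complement is GGCATTCTC, matching at positions 204–212.
Each forward site pairs with the reverse site to give a product ending at position 212: sizes 177, 152, 58 bp.

177 bp, 152 bp, 58 bp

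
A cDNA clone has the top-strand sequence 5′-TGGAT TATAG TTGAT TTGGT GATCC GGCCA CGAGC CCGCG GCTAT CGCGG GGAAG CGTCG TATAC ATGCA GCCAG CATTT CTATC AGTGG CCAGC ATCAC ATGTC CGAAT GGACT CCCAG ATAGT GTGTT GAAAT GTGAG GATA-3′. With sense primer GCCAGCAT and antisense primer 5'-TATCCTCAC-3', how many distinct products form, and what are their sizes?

Two products: 74 bp, 55 bp

The forward primer GCCAGCAT matches the top strand at positions 71–78, 90–97.
The reverse primer's reverse complement is GTGAGGATA, matching at positions 136–144.
Each forward site pairs with the reverse site to give a product ending at position 144: sizes 74, 55 bp.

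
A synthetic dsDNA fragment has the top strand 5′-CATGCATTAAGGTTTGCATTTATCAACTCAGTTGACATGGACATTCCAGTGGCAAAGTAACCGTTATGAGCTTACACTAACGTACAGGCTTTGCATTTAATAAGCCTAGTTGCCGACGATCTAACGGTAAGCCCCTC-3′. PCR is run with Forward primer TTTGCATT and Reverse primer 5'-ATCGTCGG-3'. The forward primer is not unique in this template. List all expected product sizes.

The forward primer TTTGCATT matches the top strand at positions 13–20, 90–97.
The reverse primer's reverse complement is CCGACGAT, matching at positions 113–120.
Each forward site pairs with the reverse site to give a product ending at position 120: sizes 108, 31 bp.

108 bp, 31 bp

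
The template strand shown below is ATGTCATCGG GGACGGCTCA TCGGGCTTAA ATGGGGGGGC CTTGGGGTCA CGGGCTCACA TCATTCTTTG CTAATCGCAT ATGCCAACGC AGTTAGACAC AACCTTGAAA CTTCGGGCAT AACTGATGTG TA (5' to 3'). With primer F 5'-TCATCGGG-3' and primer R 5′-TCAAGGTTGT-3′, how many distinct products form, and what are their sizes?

The forward primer TCATCGGG matches the top strand at positions 4–11, 18–25.
The reverse primer's reverse complement is ACAACCTTGA, matching at positions 99–108.
Each forward site pairs with the reverse site to give a product ending at position 108: sizes 105, 91 bp.

Two products: 105 bp, 91 bp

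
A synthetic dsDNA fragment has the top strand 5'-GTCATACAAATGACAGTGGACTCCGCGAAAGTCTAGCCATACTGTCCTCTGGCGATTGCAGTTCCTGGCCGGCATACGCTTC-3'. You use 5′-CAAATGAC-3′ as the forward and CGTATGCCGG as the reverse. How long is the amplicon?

The forward primer matches the template at positions 7–14.
Taking the reverse complement of CGTATGCCGG gives CCGGCATACG, found at positions 69–78 on the template; the primer anneals here to the top strand with its 3' end pointing upstream.
Amplicon spans positions 7–78: 72 bp.

72 bp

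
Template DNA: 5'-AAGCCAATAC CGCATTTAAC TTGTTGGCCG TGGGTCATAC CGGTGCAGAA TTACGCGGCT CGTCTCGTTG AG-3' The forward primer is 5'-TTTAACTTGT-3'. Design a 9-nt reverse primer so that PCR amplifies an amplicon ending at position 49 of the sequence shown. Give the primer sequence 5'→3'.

The forward primer binds at positions 15–24; the product's 3' end on the top strand is position 49.
The reverse primer anneals to the top strand over positions 41–49, i.e. to CGGTGCAGA.
Its sequence written 5'→3' is the reverse complement: TCTGCACCG.

5'-TCTGCACCG-3'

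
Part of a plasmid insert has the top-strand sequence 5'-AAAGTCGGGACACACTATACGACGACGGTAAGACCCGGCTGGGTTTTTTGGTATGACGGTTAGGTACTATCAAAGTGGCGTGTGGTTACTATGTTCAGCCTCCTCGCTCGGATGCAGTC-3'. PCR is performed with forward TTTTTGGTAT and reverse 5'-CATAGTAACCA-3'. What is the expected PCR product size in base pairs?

49 bp

Forward primer TTTTTGGTAT is found on the top strand at positions 45–54.
Taking the reverse complement of CATAGTAACCA gives TGGTTACTATG, found at positions 83–93 on the template; the primer anneals here to the top strand with its 3' end pointing upstream.
The product runs from position 45 to position 93, so its length is 93 − 45 + 1 = 49 bp.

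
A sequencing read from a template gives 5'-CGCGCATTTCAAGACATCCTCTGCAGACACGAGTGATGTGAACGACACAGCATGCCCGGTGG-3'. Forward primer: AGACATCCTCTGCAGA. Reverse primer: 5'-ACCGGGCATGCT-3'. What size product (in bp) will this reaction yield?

49 bp

Forward primer AGACATCCTCTGCAGA is found on the top strand at positions 12–27.
The reverse primer's reverse complement is AGCATGCCCGGT, which matches the template at positions 49–60.
The product runs from position 12 to position 60, so its length is 60 − 12 + 1 = 49 bp.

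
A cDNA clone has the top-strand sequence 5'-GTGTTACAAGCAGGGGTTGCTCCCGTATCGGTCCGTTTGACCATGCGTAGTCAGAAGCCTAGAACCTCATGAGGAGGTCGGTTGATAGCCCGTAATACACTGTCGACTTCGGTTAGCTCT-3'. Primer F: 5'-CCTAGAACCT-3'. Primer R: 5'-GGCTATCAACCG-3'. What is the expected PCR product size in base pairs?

Forward primer CCTAGAACCT is found on the top strand at positions 58–67.
Taking the reverse complement of GGCTATCAACCG gives CGGTTGATAGCC, found at positions 79–90 on the template; the primer anneals here to the top strand with its 3' end pointing upstream.
Product length = (reverse-primer end) − (forward-primer start) + 1 = 90 − 58 + 1 = 33 bp.

33 bp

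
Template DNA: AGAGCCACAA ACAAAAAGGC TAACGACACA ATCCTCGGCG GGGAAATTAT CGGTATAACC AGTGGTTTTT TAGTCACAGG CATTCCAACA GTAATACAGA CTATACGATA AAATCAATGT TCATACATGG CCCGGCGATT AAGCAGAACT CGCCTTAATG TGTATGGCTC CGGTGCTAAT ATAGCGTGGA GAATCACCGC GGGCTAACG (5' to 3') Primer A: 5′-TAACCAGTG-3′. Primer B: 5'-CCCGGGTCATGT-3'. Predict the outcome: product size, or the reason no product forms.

No product — primer B has no binding site in the template.

Primer B (CCCGGGTCATGT) does not match the top strand, and its reverse complement ACATGACCCGGG does not match either.
With no annealing site for primer B, no amplification occurs.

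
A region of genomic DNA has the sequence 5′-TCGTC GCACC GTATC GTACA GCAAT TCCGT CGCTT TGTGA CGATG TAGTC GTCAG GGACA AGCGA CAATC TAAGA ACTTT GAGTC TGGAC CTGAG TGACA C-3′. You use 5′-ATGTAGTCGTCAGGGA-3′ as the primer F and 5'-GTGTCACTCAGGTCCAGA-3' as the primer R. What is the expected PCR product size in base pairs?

The forward primer matches the template at positions 43–58.
Taking the reverse complement of GTGTCACTCAGGTCCAGA gives TCTGGACCTGAGTGACAC, found at positions 84–101 on the template; the primer anneals here to the top strand with its 3' end pointing upstream.
The product runs from position 43 to position 101, so its length is 101 − 43 + 1 = 59 bp.

59 bp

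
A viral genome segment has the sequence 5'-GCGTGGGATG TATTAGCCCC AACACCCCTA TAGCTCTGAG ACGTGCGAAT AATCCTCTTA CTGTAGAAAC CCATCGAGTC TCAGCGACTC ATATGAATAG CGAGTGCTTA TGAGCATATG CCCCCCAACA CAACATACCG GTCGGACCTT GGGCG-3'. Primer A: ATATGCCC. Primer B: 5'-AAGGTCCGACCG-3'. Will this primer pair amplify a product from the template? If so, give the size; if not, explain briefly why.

Primer A (ATATGCCC) matches the top strand at positions 116–123; it acts as a forward primer.
Primer B's reverse complement is CGGTCGGACCTT, matching the top strand at positions 139–150; it acts as a reverse primer.
The 3' ends face each other across positions 116–150, giving a 35 bp product.

Yes — a 35 bp product.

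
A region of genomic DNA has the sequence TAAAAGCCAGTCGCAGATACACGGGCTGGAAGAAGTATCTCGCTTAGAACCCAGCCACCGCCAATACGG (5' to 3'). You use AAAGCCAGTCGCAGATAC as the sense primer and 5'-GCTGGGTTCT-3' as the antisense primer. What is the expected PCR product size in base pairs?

Scanning the template, AAAGCCAGTCGCAGATAC occurs at positions 3–20; this primer anneals to the bottom strand there with its 3' end pointing downstream.
Reverse complement of the reverse primer: AGAACCCAGC. This occurs on the top strand at positions 46–55.
The product runs from position 3 to position 55, so its length is 55 − 3 + 1 = 53 bp.

53 bp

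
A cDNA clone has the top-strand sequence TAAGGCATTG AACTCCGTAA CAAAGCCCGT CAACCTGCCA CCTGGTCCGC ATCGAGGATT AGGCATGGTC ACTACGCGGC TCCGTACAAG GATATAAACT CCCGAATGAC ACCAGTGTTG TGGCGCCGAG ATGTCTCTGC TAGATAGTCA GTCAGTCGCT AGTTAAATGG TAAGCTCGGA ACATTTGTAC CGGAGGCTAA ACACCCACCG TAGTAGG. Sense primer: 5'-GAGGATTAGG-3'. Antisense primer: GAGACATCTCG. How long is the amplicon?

84 bp

Scanning the template, GAGGATTAGG occurs at positions 54–63; this primer anneals to the bottom strand there with its 3' end pointing downstream.
The reverse primer's reverse complement is CGAGATGTCTC, which matches the template at positions 127–137.
Product length = (reverse-primer end) − (forward-primer start) + 1 = 137 − 54 + 1 = 84 bp.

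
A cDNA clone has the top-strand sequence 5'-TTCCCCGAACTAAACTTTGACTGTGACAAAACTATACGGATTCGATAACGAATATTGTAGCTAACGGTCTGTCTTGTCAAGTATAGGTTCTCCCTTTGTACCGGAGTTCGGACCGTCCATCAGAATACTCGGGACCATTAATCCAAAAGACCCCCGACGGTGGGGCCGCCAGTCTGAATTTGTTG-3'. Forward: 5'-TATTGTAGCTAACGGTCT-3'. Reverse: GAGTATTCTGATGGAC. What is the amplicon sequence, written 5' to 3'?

Forward primer TATTGTAGCTAACGGTCT is found on the top strand at positions 53–70.
The reverse primer's reverse complement is GTCCATCAGAATACTC, which matches the template at positions 115–130.
The product is the template from position 53 through 130 (78 bp).

5'-TATTGTAGCTAACGGTCTGTCTTGTCAAGTATAGGTTCTCCCTTTGTACCGGAGTTCGGACCGTCCATCAGAATACTC-3'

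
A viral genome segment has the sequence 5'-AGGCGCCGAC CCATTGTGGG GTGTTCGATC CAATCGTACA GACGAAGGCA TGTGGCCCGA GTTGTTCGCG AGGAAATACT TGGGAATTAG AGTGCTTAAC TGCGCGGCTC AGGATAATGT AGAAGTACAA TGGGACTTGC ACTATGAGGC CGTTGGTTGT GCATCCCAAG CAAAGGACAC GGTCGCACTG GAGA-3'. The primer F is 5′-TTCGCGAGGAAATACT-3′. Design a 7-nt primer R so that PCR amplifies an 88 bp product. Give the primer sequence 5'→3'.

5'-CGGCCTC-3'

The forward primer binds at positions 65–80, so an 88 bp product ends at position 65 + 88 − 1 = 152.
The reverse primer anneals to the top strand over positions 146–152, i.e. to GAGGCCG.
Its sequence written 5'→3' is the reverse complement: CGGCCTC.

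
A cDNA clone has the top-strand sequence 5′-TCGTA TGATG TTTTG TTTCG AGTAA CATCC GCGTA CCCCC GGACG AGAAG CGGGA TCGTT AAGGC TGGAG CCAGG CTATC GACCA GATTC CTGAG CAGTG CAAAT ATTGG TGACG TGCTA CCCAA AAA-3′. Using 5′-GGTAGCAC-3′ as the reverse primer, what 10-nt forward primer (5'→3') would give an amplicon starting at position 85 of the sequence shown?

5'-AGATTCCTGA-3'

The reverse primer's reverse complement GTGCTACC matches the template at positions 115–122; the product starts at position 85.
The forward primer is identical to the top strand over positions 85–94: AGATTCCTGA.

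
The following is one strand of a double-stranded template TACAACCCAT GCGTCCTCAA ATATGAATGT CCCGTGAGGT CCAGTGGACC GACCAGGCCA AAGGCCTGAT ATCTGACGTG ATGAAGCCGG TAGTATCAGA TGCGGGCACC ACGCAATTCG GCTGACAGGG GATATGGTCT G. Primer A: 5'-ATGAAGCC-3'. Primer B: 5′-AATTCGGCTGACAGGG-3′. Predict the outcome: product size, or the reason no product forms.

No product — both primers anneal to the same strand and extend in the same direction.

Primer A (ATGAAGCC) matches the top strand at positions 81–88 (3' end points downstream).
Primer B (AATTCGGCTGACAGGG) also matches the top strand directly, at positions 115–130 — its reverse complement CCCTGTCAGCCGAATT is not present.
Both primers anneal to the bottom strand with 3' ends pointing the same way, so neither can prime synthesis back toward the other.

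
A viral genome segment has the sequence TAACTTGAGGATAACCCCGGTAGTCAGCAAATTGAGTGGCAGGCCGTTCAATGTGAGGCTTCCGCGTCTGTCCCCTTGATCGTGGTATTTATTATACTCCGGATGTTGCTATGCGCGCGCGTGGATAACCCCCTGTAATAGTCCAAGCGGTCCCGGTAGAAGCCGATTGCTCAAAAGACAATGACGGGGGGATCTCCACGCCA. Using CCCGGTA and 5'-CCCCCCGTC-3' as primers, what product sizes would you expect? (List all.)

176 bp, 40 bp

The forward primer CCCGGTA matches the top strand at positions 16–22, 152–158.
The reverse primer's reverse complement is GACGGGGGG, matching at positions 183–191.
Each forward site pairs with the reverse site to give a product ending at position 191: sizes 176, 40 bp.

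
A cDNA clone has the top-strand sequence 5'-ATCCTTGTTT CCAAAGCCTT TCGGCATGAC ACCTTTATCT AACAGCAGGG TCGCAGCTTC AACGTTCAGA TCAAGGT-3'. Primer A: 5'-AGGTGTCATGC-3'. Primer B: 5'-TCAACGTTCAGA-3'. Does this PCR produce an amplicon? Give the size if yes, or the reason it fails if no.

No product — the primers' 3' ends point away from each other.

Primer A (AGGTGTCATGC) has reverse complement GCATGACACCT, which matches the top strand at positions 24–34; primer A anneals to the top strand there with its 3' end pointing upstream toward position 24.
Primer B (TCAACGTTCAGA) matches the top strand directly at positions 59–70; it anneals to the bottom strand with its 3' end pointing downstream toward position 70.
The 3' ends diverge (primer A extends toward position 1, primer B toward position 77), so the primers never converge on a shared product.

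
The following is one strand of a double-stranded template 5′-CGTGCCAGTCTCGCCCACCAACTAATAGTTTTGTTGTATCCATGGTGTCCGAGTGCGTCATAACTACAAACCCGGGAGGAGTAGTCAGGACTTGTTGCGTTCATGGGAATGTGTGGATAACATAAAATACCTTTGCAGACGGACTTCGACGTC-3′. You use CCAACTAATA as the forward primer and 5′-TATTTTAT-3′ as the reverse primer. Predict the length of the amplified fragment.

Forward primer CCAACTAATA is found on the top strand at positions 18–27.
Reverse complement of the reverse primer: ATAAAATA. This occurs on the top strand at positions 122–129.
Product length = (reverse-primer end) − (forward-primer start) + 1 = 129 − 18 + 1 = 112 bp.

112 bp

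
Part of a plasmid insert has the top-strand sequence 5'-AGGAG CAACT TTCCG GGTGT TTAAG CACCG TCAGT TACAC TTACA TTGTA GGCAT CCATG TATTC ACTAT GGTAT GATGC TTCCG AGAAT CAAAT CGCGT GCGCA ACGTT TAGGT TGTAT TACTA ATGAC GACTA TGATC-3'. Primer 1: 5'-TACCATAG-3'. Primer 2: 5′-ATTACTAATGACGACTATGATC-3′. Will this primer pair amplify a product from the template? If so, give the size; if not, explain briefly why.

No product — the primers' 3' ends point away from each other.

Primer 1 (TACCATAG) has reverse complement CTATGGTA, which matches the top strand at positions 67–74; primer 1 anneals to the top strand there with its 3' end pointing upstream toward position 67.
Primer 2 (ATTACTAATGACGACTATGATC) matches the top strand directly at positions 119–140; it anneals to the bottom strand with its 3' end pointing downstream toward position 140.
The 3' ends diverge (primer 1 extends toward position 1, primer 2 toward position 140), so the primers never converge on a shared product.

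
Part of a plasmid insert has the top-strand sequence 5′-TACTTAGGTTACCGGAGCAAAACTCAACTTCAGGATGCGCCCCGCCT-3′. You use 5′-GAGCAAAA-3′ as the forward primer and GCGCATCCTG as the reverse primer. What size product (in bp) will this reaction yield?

The forward primer matches the template at positions 15–22.
Reverse complement of the reverse primer: CAGGATGCGC. This occurs on the top strand at positions 31–40.
Product length = (reverse-primer end) − (forward-primer start) + 1 = 40 − 15 + 1 = 26 bp.

26 bp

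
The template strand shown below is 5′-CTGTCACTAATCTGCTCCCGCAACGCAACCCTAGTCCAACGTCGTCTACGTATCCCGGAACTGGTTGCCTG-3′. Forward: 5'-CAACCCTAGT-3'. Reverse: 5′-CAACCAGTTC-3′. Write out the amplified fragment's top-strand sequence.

Forward primer CAACCCTAGT is found on the top strand at positions 26–35.
Reverse complement of the reverse primer: GAACTGGTTG. This occurs on the top strand at positions 58–67.
The product is the template from position 26 through 67 (42 bp).

5'-CAACCCTAGTCCAACGTCGTCTACGTATCCCGGAACTGGTTG-3'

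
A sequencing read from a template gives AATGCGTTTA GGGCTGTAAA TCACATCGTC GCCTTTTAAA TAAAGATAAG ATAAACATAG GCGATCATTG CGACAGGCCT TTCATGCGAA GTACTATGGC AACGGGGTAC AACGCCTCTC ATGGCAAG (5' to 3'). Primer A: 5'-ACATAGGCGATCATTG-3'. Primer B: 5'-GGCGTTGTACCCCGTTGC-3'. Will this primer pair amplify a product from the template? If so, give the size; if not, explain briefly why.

Primer A (ACATAGGCGATCATTG) matches the top strand at positions 55–70; it acts as a forward primer.
Primer B's reverse complement is GCAACGGGGTACAACGCC, matching the top strand at positions 99–116; it acts as a reverse primer.
The 3' ends face each other across positions 55–116, giving a 62 bp product.

Yes — a 62 bp product.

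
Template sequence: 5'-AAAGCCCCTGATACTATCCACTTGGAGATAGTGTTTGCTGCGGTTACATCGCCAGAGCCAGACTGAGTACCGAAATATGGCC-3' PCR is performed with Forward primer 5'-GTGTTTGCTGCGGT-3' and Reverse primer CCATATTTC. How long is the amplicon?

50 bp

The forward primer matches the template at positions 31–44.
The reverse primer's reverse complement is GAAATATGG, which matches the template at positions 72–80.
Amplicon spans positions 31–80: 50 bp.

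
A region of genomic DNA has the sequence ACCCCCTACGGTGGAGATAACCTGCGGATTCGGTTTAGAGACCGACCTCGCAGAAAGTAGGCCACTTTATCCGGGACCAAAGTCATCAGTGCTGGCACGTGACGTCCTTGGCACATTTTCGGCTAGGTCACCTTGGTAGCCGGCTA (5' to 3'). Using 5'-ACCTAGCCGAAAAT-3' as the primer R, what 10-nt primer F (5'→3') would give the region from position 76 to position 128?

The reverse primer's reverse complement ATTTTCGGCTAGGT matches the template at positions 115–128; the product starts at position 76.
The forward primer is identical to the top strand over positions 76–85: ACCAAAGTCA.

5'-ACCAAAGTCA-3'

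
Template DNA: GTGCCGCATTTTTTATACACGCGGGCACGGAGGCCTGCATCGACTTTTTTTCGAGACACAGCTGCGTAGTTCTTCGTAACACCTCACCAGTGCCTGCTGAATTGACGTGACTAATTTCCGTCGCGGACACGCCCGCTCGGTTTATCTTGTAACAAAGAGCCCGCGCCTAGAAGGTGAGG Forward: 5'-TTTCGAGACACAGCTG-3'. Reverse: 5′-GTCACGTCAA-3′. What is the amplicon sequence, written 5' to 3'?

5'-TTTCGAGACACAGCTGCGTAGTTCTTCGTAACACCTCACCAGTGCCTGCTGAATTGACGTGAC-3'

Scanning the template, TTTCGAGACACAGCTG occurs at positions 49–64; this primer anneals to the bottom strand there with its 3' end pointing downstream.
Reverse complement of the reverse primer: TTGACGTGAC. This occurs on the top strand at positions 102–111.
The product is the template from position 49 through 111 (63 bp).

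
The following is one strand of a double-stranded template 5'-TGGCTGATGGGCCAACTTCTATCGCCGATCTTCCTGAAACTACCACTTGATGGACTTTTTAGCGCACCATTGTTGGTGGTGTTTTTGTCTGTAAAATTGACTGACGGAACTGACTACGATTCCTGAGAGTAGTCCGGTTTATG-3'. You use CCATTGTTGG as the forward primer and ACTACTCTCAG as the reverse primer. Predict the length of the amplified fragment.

67 bp

The forward primer matches the template at positions 67–76.
Taking the reverse complement of ACTACTCTCAG gives CTGAGAGTAGT, found at positions 123–133 on the template; the primer anneals here to the top strand with its 3' end pointing upstream.
The product runs from position 67 to position 133, so its length is 133 − 67 + 1 = 67 bp.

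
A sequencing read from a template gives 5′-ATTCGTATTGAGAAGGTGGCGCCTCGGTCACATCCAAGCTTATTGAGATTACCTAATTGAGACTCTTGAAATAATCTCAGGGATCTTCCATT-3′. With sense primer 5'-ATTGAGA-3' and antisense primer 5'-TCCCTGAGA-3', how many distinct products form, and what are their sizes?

The forward primer ATTGAGA matches the top strand at positions 7–13, 42–48, 56–62.
The reverse primer's reverse complement is TCTCAGGGA, matching at positions 75–83.
Each forward site pairs with the reverse site to give a product ending at position 83: sizes 77, 42, 28 bp.

Three products: 77 bp, 42 bp, 28 bp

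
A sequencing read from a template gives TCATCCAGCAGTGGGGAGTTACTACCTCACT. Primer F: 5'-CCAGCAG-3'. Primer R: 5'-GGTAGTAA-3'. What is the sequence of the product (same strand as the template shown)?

Forward primer CCAGCAG is found on the top strand at positions 5–11.
The reverse primer's reverse complement is TTACTACC, which matches the template at positions 19–26.
The product is the template from position 5 through 26 (22 bp).

5'-CCAGCAGTGGGGAGTTACTACC-3'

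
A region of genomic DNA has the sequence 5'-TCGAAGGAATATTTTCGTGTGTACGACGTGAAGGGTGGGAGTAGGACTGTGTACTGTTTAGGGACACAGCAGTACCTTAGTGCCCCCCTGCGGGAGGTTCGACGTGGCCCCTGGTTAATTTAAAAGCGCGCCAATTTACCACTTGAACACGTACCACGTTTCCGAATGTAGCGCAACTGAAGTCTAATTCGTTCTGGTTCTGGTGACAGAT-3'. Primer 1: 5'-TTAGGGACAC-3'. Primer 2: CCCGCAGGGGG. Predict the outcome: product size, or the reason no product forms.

Primer 1 (TTAGGGACAC) matches the top strand at positions 58–67; it acts as a forward primer.
Primer 2's reverse complement is CCCCCTGCGGG, matching the top strand at positions 84–94; it acts as a reverse primer.
The 3' ends face each other across positions 58–94, giving a 37 bp product.

Yes — a 37 bp product.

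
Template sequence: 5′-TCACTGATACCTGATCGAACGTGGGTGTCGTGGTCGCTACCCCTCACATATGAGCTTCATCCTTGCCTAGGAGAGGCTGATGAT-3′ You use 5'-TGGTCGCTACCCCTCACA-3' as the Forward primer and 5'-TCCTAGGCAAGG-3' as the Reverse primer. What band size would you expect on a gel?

Forward primer TGGTCGCTACCCCTCACA is found on the top strand at positions 31–48.
The reverse primer's reverse complement is CCTTGCCTAGGA, which matches the template at positions 61–72.
Amplicon spans positions 31–72: 42 bp.

42 bp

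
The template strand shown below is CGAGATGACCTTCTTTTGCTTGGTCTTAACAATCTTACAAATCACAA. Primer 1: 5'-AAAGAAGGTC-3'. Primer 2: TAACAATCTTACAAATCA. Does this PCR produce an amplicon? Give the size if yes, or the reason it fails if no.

No product — the primers' 3' ends point away from each other.

Primer 1 (AAAGAAGGTC) has reverse complement GACCTTCTTT, which matches the top strand at positions 7–16; primer 1 anneals to the top strand there with its 3' end pointing upstream toward position 7.
Primer 2 (TAACAATCTTACAAATCA) matches the top strand directly at positions 27–44; it anneals to the bottom strand with its 3' end pointing downstream toward position 44.
The 3' ends diverge (primer 1 extends toward position 1, primer 2 toward position 47), so the primers never converge on a shared product.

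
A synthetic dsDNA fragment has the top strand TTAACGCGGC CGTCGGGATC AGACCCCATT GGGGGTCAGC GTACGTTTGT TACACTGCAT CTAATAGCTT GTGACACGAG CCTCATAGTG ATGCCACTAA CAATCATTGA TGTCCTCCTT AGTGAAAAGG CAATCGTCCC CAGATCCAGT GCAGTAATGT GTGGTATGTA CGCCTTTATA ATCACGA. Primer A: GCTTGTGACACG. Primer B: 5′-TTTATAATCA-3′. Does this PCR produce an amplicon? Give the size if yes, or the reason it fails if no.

Primer A (GCTTGTGACACG) matches the top strand at positions 67–78 (3' end points downstream).
Primer B (TTTATAATCA) also matches the top strand directly, at positions 175–184 — its reverse complement TGATTATAAA is not present.
Both primers anneal to the bottom strand with 3' ends pointing the same way, so neither can prime synthesis back toward the other.

No product — both primers anneal to the same strand and extend in the same direction.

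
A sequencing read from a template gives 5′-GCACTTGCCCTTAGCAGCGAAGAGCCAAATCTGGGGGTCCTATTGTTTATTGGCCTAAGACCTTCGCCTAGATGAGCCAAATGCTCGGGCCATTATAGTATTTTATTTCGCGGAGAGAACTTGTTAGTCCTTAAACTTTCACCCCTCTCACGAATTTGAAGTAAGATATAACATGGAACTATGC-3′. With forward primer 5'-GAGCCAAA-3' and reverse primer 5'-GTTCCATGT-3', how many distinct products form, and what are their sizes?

Two products: 158 bp, 106 bp

The forward primer GAGCCAAA matches the top strand at positions 22–29, 74–81.
The reverse primer's reverse complement is ACATGGAAC, matching at positions 171–179.
Each forward site pairs with the reverse site to give a product ending at position 179: sizes 158, 106 bp.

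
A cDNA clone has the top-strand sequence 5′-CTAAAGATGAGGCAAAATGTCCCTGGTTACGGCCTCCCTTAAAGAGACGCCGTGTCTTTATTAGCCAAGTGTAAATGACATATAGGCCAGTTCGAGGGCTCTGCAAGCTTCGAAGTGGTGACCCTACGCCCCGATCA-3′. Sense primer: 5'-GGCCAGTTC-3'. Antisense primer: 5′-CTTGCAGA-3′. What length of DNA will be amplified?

23 bp

Scanning the template, GGCCAGTTC occurs at positions 85–93; this primer anneals to the bottom strand there with its 3' end pointing downstream.
Reverse complement of the reverse primer: TCTGCAAG. This occurs on the top strand at positions 100–107.
Product length = (reverse-primer end) − (forward-primer start) + 1 = 107 − 85 + 1 = 23 bp.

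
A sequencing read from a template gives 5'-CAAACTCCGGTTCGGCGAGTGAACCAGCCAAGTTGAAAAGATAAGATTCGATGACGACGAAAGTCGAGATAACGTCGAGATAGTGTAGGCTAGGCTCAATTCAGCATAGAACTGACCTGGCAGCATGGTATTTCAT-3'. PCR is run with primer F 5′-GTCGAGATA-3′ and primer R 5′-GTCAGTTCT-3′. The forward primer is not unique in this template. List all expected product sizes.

The forward primer GTCGAGATA matches the top strand at positions 63–71, 74–82.
The reverse primer's reverse complement is AGAACTGAC, matching at positions 108–116.
Each forward site pairs with the reverse site to give a product ending at position 116: sizes 54, 43 bp.

54 bp, 43 bp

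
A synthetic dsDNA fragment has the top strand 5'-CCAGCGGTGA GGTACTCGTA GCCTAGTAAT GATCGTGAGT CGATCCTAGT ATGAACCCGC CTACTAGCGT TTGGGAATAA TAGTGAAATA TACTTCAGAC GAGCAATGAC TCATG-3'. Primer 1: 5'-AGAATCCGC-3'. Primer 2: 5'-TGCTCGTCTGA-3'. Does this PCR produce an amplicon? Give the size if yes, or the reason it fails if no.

Primer 1 (AGAATCCGC) does not match the top strand, and its reverse complement GCGGATTCT does not match either.
With no annealing site for primer 1, no amplification occurs.

No product — primer 1 has no binding site in the template.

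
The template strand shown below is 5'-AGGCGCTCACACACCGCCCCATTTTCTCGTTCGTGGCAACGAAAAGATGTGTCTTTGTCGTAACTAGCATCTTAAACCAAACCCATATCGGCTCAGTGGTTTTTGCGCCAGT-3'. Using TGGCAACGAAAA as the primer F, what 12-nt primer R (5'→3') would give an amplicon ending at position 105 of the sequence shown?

5'-CAAAAACCACTG-3'

The forward primer binds at positions 34–45; the product's 3' end on the top strand is position 105.
The reverse primer anneals to the top strand over positions 94–105, i.e. to CAGTGGTTTTTG.
Its sequence written 5'→3' is the reverse complement: CAAAAACCACTG.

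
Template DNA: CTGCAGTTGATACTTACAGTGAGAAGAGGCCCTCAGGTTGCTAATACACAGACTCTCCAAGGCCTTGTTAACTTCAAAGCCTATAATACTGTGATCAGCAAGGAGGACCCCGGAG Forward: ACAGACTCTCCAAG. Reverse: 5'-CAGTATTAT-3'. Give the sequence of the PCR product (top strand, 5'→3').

Scanning the template, ACAGACTCTCCAAG occurs at positions 48–61; this primer anneals to the bottom strand there with its 3' end pointing downstream.
The reverse primer's reverse complement is ATAATACTG, which matches the template at positions 83–91.
The product is the template from position 48 through 91 (44 bp).

5'-ACAGACTCTCCAAGGCCTTGTTAACTTCAAAGCCTATAATACTG-3'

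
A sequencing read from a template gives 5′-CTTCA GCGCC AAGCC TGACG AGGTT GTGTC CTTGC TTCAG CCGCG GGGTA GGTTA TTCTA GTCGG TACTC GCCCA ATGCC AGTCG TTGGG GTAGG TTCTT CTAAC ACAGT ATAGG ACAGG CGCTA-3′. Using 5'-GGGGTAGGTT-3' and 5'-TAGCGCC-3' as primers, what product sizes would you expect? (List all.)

The forward primer GGGGTAGGTT matches the top strand at positions 45–54, 88–97.
The reverse primer's reverse complement is GGCGCTA, matching at positions 119–125.
Each forward site pairs with the reverse site to give a product ending at position 125: sizes 81, 38 bp.

81 bp, 38 bp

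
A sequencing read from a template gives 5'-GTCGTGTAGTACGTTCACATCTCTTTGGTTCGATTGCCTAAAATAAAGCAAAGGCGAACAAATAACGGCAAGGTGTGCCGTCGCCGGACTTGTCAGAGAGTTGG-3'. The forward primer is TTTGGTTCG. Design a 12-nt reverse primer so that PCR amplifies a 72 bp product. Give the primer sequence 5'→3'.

The forward primer binds at positions 24–32, so a 72 bp product ends at position 24 + 72 − 1 = 95.
The reverse primer anneals to the top strand over positions 84–95, i.e. to CCGGACTTGTCA.
Its sequence written 5'→3' is the reverse complement: TGACAAGTCCGG.

5'-TGACAAGTCCGG-3'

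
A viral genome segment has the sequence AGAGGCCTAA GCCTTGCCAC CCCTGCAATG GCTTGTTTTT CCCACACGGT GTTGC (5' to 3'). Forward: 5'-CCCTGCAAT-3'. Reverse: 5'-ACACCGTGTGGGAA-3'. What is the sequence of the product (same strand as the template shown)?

Forward primer CCCTGCAAT is found on the top strand at positions 21–29.
The reverse primer's reverse complement is TTCCCACACGGTGT, which matches the template at positions 39–52.
The product is the template from position 21 through 52 (32 bp).

5'-CCCTGCAATGGCTTGTTTTTCCCACACGGTGT-3'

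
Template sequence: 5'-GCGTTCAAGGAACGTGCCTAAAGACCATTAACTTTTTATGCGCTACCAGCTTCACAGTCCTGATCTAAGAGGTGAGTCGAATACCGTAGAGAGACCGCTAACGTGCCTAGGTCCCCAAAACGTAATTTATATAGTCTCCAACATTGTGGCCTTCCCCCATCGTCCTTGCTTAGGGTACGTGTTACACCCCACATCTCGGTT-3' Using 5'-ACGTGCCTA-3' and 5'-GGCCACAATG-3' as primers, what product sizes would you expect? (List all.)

140 bp, 51 bp

The forward primer ACGTGCCTA matches the top strand at positions 12–20, 101–109.
The reverse primer's reverse complement is CATTGTGGCC, matching at positions 142–151.
Each forward site pairs with the reverse site to give a product ending at position 151: sizes 140, 51 bp.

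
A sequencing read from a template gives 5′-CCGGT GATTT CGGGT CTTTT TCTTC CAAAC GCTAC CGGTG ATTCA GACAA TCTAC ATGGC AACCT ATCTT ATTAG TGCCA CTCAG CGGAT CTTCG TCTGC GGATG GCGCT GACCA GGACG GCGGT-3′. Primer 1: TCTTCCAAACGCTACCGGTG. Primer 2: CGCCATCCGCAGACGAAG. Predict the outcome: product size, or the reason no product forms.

Yes — an 88 bp product.

Primer 1 (TCTTCCAAACGCTACCGGTG) matches the top strand at positions 21–40; it acts as a forward primer.
Primer 2's reverse complement is CTTCGTCTGCGGATGGCG, matching the top strand at positions 91–108; it acts as a reverse primer.
The 3' ends face each other across positions 21–108, giving an 88 bp product.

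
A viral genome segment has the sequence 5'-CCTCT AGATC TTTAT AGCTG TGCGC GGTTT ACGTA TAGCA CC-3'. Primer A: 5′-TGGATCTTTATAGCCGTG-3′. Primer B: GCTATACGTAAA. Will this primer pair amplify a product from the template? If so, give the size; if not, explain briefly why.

Primer A (TGGATCTTTATAGCCGTG) does not match the top strand, and its reverse complement CACGGCTATAAAGATCCA does not match either.
With no annealing site for primer A, no amplification occurs.

No product — primer A has no binding site in the template.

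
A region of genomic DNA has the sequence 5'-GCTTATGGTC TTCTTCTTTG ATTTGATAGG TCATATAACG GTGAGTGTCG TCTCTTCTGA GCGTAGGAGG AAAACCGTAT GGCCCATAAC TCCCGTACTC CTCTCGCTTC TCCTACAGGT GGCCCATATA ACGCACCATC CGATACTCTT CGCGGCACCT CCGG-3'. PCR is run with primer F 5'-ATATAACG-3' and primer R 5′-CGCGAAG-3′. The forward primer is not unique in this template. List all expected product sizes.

The forward primer ATATAACG matches the top strand at positions 33–40, 126–133.
The reverse primer's reverse complement is CTTCGCG, matching at positions 148–154.
Each forward site pairs with the reverse site to give a product ending at position 154: sizes 122, 29 bp.

122 bp, 29 bp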